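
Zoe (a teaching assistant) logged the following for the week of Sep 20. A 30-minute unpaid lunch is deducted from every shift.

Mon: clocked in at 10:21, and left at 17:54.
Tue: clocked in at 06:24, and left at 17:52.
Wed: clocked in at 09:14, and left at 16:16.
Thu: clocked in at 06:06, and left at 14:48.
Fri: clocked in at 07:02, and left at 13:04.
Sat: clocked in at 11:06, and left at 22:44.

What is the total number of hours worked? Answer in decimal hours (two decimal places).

Mon: 10:21–17:54 = 7 h 33 min; less 30 min break → 7 h 3 min
Tue: 06:24–17:52 = 11 h 28 min; less 30 min break → 10 h 58 min
Wed: 09:14–16:16 = 7 h 2 min; less 30 min break → 6 h 32 min
Thu: 06:06–14:48 = 8 h 42 min; less 30 min break → 8 h 12 min
Fri: 07:02–13:04 = 6 h 2 min; less 30 min break → 5 h 32 min
Sat: 11:06–22:44 = 11 h 38 min; less 30 min break → 11 h 8 min
Total: 7 h 3 min + 10 h 58 min + 6 h 32 min + 8 h 12 min + 5 h 32 min + 11 h 8 min = 49 h 25 min.

49.42 hours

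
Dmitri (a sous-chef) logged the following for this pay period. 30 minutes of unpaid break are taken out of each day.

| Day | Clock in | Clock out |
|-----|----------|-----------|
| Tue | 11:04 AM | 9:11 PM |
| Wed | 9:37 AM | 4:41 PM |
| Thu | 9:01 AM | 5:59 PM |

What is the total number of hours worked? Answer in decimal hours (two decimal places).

Tue: 11:04 AM–9:11 PM = 10 h 7 min; less 30 min break → 9 h 37 min
Wed: 9:37 AM–4:41 PM = 7 h 4 min; less 30 min break → 6 h 34 min
Thu: 9:01 AM–5:59 PM = 8 h 58 min; less 30 min break → 8 h 28 min
Total: 9 h 37 min + 6 h 34 min + 8 h 28 min = 24 h 39 min.

24.65 hours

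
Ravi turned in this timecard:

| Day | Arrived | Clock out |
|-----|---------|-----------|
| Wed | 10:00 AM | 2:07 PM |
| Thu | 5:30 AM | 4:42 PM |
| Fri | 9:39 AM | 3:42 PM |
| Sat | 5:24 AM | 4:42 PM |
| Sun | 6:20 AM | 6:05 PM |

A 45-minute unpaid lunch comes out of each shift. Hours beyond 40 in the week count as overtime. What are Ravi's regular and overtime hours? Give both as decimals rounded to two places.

Regular 40.00 hours, overtime 0.67 hours

Wed: 10:00 AM–2:07 PM = 4 h 7 min; less 45 min break → 3 h 22 min
Thu: 5:30 AM–4:42 PM = 11 h 12 min; less 45 min break → 10 h 27 min
Fri: 9:39 AM–3:42 PM = 6 h 3 min; less 45 min break → 5 h 18 min
Sat: 5:24 AM–4:42 PM = 11 h 18 min; less 45 min break → 10 h 33 min
Sun: 6:20 AM–6:05 PM = 11 h 45 min; less 45 min break → 11 h 0 min
Total worked: 40 h 40 min = 40.67 h.
Threshold 40 h → overtime 0 h 40 min, regular 40 h 0 min.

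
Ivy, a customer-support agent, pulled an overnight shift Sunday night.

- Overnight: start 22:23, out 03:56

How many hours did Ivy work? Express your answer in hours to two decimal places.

Overnight: 22:23 → midnight = 1 h 37 min; midnight → 03:56 = 3 h 56 min; span 5 h 33 min

5.55 hours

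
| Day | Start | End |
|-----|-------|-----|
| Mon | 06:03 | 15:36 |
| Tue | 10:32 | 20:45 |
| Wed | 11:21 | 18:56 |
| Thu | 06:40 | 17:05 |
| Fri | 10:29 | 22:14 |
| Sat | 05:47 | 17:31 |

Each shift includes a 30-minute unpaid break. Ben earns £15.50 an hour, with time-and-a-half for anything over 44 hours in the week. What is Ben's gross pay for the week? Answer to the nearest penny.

£1013.31

Mon: 06:03–15:36 = 9 h 33 min; less 30 min break → 9 h 3 min
Tue: 10:32–20:45 = 10 h 13 min; less 30 min break → 9 h 43 min
Wed: 11:21–18:56 = 7 h 35 min; less 30 min break → 7 h 5 min
Thu: 06:40–17:05 = 10 h 25 min; less 30 min break → 9 h 55 min
Fri: 10:29–22:14 = 11 h 45 min; less 30 min break → 11 h 15 min
Sat: 05:47–17:31 = 11 h 44 min; less 30 min break → 11 h 14 min
Total worked: 58 h 15 min = 3495 min.
Regular 44 h 0 min = 2640 min at £15.50/h; overtime 14 h 15 min = 855 min at £23.25/h.
Pay = (2640 × £15.50 + 855 × £23.25) ÷ 60 = £1013.31.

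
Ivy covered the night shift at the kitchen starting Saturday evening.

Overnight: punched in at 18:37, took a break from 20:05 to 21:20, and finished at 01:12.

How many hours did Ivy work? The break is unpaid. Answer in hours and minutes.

Overnight: 18:37 → midnight = 5 h 23 min; midnight → 01:12 = 1 h 12 min; span 6 h 35 min; less 75 min break → 5 h 20 min

5 h 20 min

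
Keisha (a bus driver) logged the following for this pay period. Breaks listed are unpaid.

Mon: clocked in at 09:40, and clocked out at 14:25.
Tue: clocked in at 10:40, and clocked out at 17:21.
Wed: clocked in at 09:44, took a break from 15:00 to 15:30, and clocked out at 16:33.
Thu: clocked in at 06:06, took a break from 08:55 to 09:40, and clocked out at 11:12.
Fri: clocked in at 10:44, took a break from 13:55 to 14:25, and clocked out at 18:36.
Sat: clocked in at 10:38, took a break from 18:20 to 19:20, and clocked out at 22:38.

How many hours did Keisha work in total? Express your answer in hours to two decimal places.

Mon: 09:40–14:25 = 4 h 45 min
Tue: 10:40–17:21 = 6 h 41 min
Wed: 09:44–16:33 = 6 h 49 min; less 30 min break → 6 h 19 min
Thu: 06:06–11:12 = 5 h 6 min; less 45 min break → 4 h 21 min
Fri: 10:44–18:36 = 7 h 52 min; less 30 min break → 7 h 22 min
Sat: 10:38–22:38 = 12 h 0 min; less 60 min break → 11 h 0 min
Total: 4 h 45 min + 6 h 41 min + 6 h 19 min + 4 h 21 min + 7 h 22 min + 11 h 0 min = 40 h 28 min.

40.47 hours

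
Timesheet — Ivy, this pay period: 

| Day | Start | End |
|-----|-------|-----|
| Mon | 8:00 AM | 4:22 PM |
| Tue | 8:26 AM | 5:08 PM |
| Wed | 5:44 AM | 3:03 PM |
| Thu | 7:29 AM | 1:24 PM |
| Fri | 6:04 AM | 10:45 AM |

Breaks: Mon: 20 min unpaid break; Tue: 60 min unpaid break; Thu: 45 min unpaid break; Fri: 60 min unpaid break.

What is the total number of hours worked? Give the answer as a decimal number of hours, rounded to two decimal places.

Mon: 8:00 AM–4:22 PM = 8 h 22 min; less 20 min break → 8 h 2 min
Tue: 8:26 AM–5:08 PM = 8 h 42 min; less 60 min break → 7 h 42 min
Wed: 5:44 AM–3:03 PM = 9 h 19 min
Thu: 7:29 AM–1:24 PM = 5 h 55 min; less 45 min break → 5 h 10 min
Fri: 6:04 AM–10:45 AM = 4 h 41 min; less 60 min break → 3 h 41 min
Total: 8 h 2 min + 7 h 42 min + 9 h 19 min + 5 h 10 min + 3 h 41 min = 33 h 54 min.

33.90 hours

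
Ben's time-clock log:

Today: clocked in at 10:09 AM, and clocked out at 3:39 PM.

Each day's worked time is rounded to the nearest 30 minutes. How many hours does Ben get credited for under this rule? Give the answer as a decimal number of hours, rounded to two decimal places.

5.50 hours

Today: 10:09 AM–3:39 PM = 5 h 30 min → rounds to 5 h 30 min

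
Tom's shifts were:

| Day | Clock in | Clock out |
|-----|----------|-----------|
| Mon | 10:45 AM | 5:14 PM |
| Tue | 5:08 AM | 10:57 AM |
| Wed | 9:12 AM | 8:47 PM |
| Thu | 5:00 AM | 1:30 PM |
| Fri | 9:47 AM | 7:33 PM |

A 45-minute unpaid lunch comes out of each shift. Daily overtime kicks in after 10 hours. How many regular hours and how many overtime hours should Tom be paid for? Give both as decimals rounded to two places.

Mon: 10:45 AM–5:14 PM = 6 h 29 min; less 45 min break → 5 h 44 min
Tue: 5:08 AM–10:57 AM = 5 h 49 min; less 45 min break → 5 h 4 min
Wed: 9:12 AM–8:47 PM = 11 h 35 min; less 45 min break → 10 h 50 min
Thu: 5:00 AM–1:30 PM = 8 h 30 min; less 45 min break → 7 h 45 min
Fri: 9:47 AM–7:33 PM = 9 h 46 min; less 45 min break → 9 h 1 min
Mon reg 5 h 44 min / OT 0 h 0 min; Tue reg 5 h 4 min / OT 0 h 0 min; Wed reg 10 h 0 min / OT 0 h 50 min; Thu reg 7 h 45 min / OT 0 h 0 min; Fri reg 9 h 1 min / OT 0 h 0 min.
Totals: regular 37 h 34 min, overtime 0 h 50 min.

Regular 37.57 hours, overtime 0.83 hours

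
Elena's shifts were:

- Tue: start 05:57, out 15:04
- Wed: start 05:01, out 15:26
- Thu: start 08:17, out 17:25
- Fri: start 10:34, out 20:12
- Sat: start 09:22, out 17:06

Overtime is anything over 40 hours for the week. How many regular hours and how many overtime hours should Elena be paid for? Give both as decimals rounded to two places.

Regular 40.00 hours, overtime 6.03 hours

Tue: 05:57–15:04 = 9 h 7 min
Wed: 05:01–15:26 = 10 h 25 min
Thu: 08:17–17:25 = 9 h 8 min
Fri: 10:34–20:12 = 9 h 38 min
Sat: 09:22–17:06 = 7 h 44 min
Total worked: 46 h 2 min = 46.03 h.
Threshold 40 h → overtime 6 h 2 min, regular 40 h 0 min.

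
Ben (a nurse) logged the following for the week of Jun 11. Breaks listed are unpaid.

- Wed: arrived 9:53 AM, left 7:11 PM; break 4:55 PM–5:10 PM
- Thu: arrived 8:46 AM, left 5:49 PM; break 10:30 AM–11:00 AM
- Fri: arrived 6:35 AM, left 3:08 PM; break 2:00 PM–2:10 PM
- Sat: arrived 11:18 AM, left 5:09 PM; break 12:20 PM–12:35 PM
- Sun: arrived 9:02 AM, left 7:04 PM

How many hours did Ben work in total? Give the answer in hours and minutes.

41 h 37 min

Wed: 9:53 AM–7:11 PM = 9 h 18 min; less 15 min break → 9 h 3 min
Thu: 8:46 AM–5:49 PM = 9 h 3 min; less 30 min break → 8 h 33 min
Fri: 6:35 AM–3:08 PM = 8 h 33 min; less 10 min break → 8 h 23 min
Sat: 11:18 AM–5:09 PM = 5 h 51 min; less 15 min break → 5 h 36 min
Sun: 9:02 AM–7:04 PM = 10 h 2 min
Total: 9 h 3 min + 8 h 33 min + 8 h 23 min + 5 h 36 min + 10 h 2 min = 41 h 37 min.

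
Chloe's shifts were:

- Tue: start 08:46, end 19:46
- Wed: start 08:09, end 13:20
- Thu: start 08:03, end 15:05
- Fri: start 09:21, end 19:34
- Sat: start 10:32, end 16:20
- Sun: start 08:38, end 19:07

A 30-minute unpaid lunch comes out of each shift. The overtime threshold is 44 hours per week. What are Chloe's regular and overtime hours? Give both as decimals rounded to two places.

Regular 44.00 hours, overtime 2.72 hours

Tue: 08:46–19:46 = 11 h 0 min; less 30 min break → 10 h 30 min
Wed: 08:09–13:20 = 5 h 11 min; less 30 min break → 4 h 41 min
Thu: 08:03–15:05 = 7 h 2 min; less 30 min break → 6 h 32 min
Fri: 09:21–19:34 = 10 h 13 min; less 30 min break → 9 h 43 min
Sat: 10:32–16:20 = 5 h 48 min; less 30 min break → 5 h 18 min
Sun: 08:38–19:07 = 10 h 29 min; less 30 min break → 9 h 59 min
Total worked: 46 h 43 min = 46.72 h.
Threshold 44 h → overtime 2 h 43 min, regular 44 h 0 min.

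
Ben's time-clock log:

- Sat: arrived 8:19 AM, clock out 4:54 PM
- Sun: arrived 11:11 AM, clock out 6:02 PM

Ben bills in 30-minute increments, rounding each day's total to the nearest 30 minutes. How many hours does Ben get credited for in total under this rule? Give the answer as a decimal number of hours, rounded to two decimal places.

Sat: 8:19 AM–4:54 PM = 8 h 35 min → rounds to 8 h 30 min
Sun: 11:11 AM–6:02 PM = 6 h 51 min → rounds to 7 h 0 min
Total credited: 15 h 30 min.

15.50 hours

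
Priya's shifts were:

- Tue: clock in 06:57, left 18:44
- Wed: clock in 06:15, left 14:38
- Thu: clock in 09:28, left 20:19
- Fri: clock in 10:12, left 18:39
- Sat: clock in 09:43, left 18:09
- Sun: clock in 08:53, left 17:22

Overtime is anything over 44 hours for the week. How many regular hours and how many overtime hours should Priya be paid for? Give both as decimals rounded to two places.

Regular 44.00 hours, overtime 12.38 hours

Tue: 06:57–18:44 = 11 h 47 min
Wed: 06:15–14:38 = 8 h 23 min
Thu: 09:28–20:19 = 10 h 51 min
Fri: 10:12–18:39 = 8 h 27 min
Sat: 09:43–18:09 = 8 h 26 min
Sun: 08:53–17:22 = 8 h 29 min
Total worked: 56 h 23 min = 56.38 h.
Threshold 44 h → overtime 12 h 23 min, regular 44 h 0 min.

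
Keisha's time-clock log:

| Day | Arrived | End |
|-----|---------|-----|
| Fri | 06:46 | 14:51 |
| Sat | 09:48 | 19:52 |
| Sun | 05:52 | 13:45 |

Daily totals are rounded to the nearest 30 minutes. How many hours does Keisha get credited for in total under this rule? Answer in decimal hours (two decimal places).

26.00 hours

Fri: 06:46–14:51 = 8 h 5 min → rounds to 8 h 0 min
Sat: 09:48–19:52 = 10 h 4 min → rounds to 10 h 0 min
Sun: 05:52–13:45 = 7 h 53 min → rounds to 8 h 0 min
Total credited: 26 h 0 min.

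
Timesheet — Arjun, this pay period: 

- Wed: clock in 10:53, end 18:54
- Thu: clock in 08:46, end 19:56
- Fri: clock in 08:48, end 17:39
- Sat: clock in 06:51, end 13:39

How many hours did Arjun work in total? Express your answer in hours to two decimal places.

Wed: 10:53–18:54 = 8 h 1 min
Thu: 08:46–19:56 = 11 h 10 min
Fri: 08:48–17:39 = 8 h 51 min
Sat: 06:51–13:39 = 6 h 48 min
Total: 8 h 1 min + 11 h 10 min + 8 h 51 min + 6 h 48 min = 34 h 50 min.

34.83 hours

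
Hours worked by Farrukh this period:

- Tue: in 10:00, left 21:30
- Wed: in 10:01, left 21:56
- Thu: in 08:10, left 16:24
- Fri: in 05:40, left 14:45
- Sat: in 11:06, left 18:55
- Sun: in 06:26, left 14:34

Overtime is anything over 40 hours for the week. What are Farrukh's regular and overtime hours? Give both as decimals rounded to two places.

Tue: 10:00–21:30 = 11 h 30 min
Wed: 10:01–21:56 = 11 h 55 min
Thu: 08:10–16:24 = 8 h 14 min
Fri: 05:40–14:45 = 9 h 5 min
Sat: 11:06–18:55 = 7 h 49 min
Sun: 06:26–14:34 = 8 h 8 min
Total worked: 56 h 41 min = 56.68 h.
Threshold 40 h → overtime 16 h 41 min, regular 40 h 0 min.

Regular 40.00 hours, overtime 16.68 hours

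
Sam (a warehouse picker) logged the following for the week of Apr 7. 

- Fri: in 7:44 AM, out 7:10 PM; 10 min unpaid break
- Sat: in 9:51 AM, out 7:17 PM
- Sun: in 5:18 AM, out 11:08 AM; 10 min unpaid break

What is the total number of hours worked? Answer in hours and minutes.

26 h 22 min

Fri: 7:44 AM–7:10 PM = 11 h 26 min; less 10 min break → 11 h 16 min
Sat: 9:51 AM–7:17 PM = 9 h 26 min
Sun: 5:18 AM–11:08 AM = 5 h 50 min; less 10 min break → 5 h 40 min
Total: 11 h 16 min + 9 h 26 min + 5 h 40 min = 26 h 22 min.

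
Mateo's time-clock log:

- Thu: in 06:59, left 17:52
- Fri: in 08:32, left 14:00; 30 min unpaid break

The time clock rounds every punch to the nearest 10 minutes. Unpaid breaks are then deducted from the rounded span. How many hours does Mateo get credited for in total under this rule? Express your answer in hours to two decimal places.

Thu: in 06:59→07:00, out 17:52→17:50; 10 h 50 min
Fri: in 08:32→08:30, out 14:00→14:00; 5 h 30 min − 30 min = 5 h 0 min
Total credited: 15 h 50 min.

15.83 hours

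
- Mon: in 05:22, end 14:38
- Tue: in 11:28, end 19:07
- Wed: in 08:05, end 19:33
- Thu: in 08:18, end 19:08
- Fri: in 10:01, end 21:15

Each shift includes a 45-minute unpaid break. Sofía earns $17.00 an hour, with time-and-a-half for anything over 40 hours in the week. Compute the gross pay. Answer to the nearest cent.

$850.85

Mon: 05:22–14:38 = 9 h 16 min; less 45 min break → 8 h 31 min
Tue: 11:28–19:07 = 7 h 39 min; less 45 min break → 6 h 54 min
Wed: 08:05–19:33 = 11 h 28 min; less 45 min break → 10 h 43 min
Thu: 08:18–19:08 = 10 h 50 min; less 45 min break → 10 h 5 min
Fri: 10:01–21:15 = 11 h 14 min; less 45 min break → 10 h 29 min
Total worked: 46 h 42 min = 2802 min.
Regular 40 h 0 min = 2400 min at $17.00/h; overtime 6 h 42 min = 402 min at $25.50/h.
Pay = (2400 × $17.00 + 402 × $25.50) ÷ 60 = $850.85.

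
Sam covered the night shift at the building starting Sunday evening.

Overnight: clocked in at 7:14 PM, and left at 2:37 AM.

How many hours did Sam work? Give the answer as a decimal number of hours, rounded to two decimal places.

Overnight: 7:14 PM → midnight = 4 h 46 min; midnight → 2:37 AM = 2 h 37 min; span 7 h 23 min

7.38 hours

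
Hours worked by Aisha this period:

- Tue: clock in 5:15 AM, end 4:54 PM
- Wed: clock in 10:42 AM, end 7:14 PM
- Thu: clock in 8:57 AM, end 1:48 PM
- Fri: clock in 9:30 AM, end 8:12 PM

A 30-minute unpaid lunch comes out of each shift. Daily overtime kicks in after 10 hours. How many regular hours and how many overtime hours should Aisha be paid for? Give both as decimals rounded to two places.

Regular 32.38 hours, overtime 1.35 hours

Tue: 5:15 AM–4:54 PM = 11 h 39 min; less 30 min break → 11 h 9 min
Wed: 10:42 AM–7:14 PM = 8 h 32 min; less 30 min break → 8 h 2 min
Thu: 8:57 AM–1:48 PM = 4 h 51 min; less 30 min break → 4 h 21 min
Fri: 9:30 AM–8:12 PM = 10 h 42 min; less 30 min break → 10 h 12 min
Tue reg 10 h 0 min / OT 1 h 9 min; Wed reg 8 h 2 min / OT 0 h 0 min; Thu reg 4 h 21 min / OT 0 h 0 min; Fri reg 10 h 0 min / OT 0 h 12 min.
Totals: regular 32 h 23 min, overtime 1 h 21 min.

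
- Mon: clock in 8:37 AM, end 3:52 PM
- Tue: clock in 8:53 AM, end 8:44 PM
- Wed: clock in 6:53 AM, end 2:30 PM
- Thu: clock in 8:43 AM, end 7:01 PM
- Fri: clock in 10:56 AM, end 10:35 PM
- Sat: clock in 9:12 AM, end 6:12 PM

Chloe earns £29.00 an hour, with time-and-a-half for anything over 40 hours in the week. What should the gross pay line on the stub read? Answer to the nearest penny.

Mon: 8:37 AM–3:52 PM = 7 h 15 min
Tue: 8:53 AM–8:44 PM = 11 h 51 min
Wed: 6:53 AM–2:30 PM = 7 h 37 min
Thu: 8:43 AM–7:01 PM = 10 h 18 min
Fri: 10:56 AM–10:35 PM = 11 h 39 min
Sat: 9:12 AM–6:12 PM = 9 h 0 min
Total worked: 57 h 40 min = 3460 min.
Regular 40 h 0 min = 2400 min at £29.00/h; overtime 17 h 40 min = 1060 min at £43.50/h.
Pay = (2400 × £29.00 + 1060 × £43.50) ÷ 60 = £1928.50.

£1928.50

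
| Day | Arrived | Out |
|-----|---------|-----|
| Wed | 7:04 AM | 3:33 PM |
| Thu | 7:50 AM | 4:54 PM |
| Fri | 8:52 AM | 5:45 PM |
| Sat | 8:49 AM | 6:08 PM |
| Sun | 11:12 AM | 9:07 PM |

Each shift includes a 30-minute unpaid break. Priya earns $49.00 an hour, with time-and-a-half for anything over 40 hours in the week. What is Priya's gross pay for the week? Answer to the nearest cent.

$2192.75

Wed: 7:04 AM–3:33 PM = 8 h 29 min; less 30 min break → 7 h 59 min
Thu: 7:50 AM–4:54 PM = 9 h 4 min; less 30 min break → 8 h 34 min
Fri: 8:52 AM–5:45 PM = 8 h 53 min; less 30 min break → 8 h 23 min
Sat: 8:49 AM–6:08 PM = 9 h 19 min; less 30 min break → 8 h 49 min
Sun: 11:12 AM–9:07 PM = 9 h 55 min; less 30 min break → 9 h 25 min
Total worked: 43 h 10 min = 2590 min.
Regular 40 h 0 min = 2400 min at $49.00/h; overtime 3 h 10 min = 190 min at $73.50/h.
Pay = (2400 × $49.00 + 190 × $73.50) ÷ 60 = $2192.75.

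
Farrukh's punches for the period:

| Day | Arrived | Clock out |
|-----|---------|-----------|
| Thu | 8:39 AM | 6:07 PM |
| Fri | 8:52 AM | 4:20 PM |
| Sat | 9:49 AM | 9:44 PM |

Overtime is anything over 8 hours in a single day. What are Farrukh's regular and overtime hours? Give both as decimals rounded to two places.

Regular 23.47 hours, overtime 5.38 hours

Thu: 8:39 AM–6:07 PM = 9 h 28 min
Fri: 8:52 AM–4:20 PM = 7 h 28 min
Sat: 9:49 AM–9:44 PM = 11 h 55 min
Thu reg 8 h 0 min / OT 1 h 28 min; Fri reg 7 h 28 min / OT 0 h 0 min; Sat reg 8 h 0 min / OT 3 h 55 min.
Totals: regular 23 h 28 min, overtime 5 h 23 min.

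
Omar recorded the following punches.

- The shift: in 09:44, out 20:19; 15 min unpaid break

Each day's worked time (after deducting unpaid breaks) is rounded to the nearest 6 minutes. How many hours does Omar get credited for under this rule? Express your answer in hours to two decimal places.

The shift: 09:44–20:19 = 10 h 35 min − 15 min = 10 h 20 min → rounds to 10 h 18 min

10.30 hours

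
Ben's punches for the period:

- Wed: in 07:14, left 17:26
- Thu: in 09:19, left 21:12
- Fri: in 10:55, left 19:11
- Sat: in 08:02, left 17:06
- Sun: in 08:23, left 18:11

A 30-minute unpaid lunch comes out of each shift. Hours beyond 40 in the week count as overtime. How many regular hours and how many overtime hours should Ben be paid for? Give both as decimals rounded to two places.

Wed: 07:14–17:26 = 10 h 12 min; less 30 min break → 9 h 42 min
Thu: 09:19–21:12 = 11 h 53 min; less 30 min break → 11 h 23 min
Fri: 10:55–19:11 = 8 h 16 min; less 30 min break → 7 h 46 min
Sat: 08:02–17:06 = 9 h 4 min; less 30 min break → 8 h 34 min
Sun: 08:23–18:11 = 9 h 48 min; less 30 min break → 9 h 18 min
Total worked: 46 h 43 min = 46.72 h.
Threshold 40 h → overtime 6 h 43 min, regular 40 h 0 min.

Regular 40.00 hours, overtime 6.72 hours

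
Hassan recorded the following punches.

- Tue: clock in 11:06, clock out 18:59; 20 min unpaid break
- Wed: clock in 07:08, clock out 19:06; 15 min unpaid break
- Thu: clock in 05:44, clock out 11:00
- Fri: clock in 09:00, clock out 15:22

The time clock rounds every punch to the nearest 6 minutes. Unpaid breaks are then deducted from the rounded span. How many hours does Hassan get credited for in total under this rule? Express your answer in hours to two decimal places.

Tue: in 11:06→11:06, out 18:59→19:00; 7 h 54 min − 20 min = 7 h 34 min
Wed: in 07:08→07:06, out 19:06→19:06; 12 h 0 min − 15 min = 11 h 45 min
Thu: in 05:44→05:42, out 11:00→11:00; 5 h 18 min
Fri: in 09:00→09:00, out 15:22→15:24; 6 h 24 min
Total credited: 31 h 1 min.

31.02 hours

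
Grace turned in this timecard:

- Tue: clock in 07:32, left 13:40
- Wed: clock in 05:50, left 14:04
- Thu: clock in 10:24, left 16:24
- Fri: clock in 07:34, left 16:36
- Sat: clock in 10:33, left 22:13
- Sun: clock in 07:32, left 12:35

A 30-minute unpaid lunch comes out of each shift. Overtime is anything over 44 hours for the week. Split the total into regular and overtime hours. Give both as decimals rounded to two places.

Regular 43.12 hours, overtime 0.00 hours

Tue: 07:32–13:40 = 6 h 8 min; less 30 min break → 5 h 38 min
Wed: 05:50–14:04 = 8 h 14 min; less 30 min break → 7 h 44 min
Thu: 10:24–16:24 = 6 h 0 min; less 30 min break → 5 h 30 min
Fri: 07:34–16:36 = 9 h 2 min; less 30 min break → 8 h 32 min
Sat: 10:33–22:13 = 11 h 40 min; less 30 min break → 11 h 10 min
Sun: 07:32–12:35 = 5 h 3 min; less 30 min break → 4 h 33 min
Total worked: 43 h 7 min = 43.12 h.
Threshold 44 h → overtime 0 h 0 min, regular 43 h 7 min.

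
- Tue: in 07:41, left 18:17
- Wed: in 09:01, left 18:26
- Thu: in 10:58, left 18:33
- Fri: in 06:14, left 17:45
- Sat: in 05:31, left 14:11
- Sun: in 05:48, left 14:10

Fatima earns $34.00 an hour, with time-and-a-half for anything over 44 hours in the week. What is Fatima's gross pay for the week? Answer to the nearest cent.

$2115.65

Tue: 07:41–18:17 = 10 h 36 min
Wed: 09:01–18:26 = 9 h 25 min
Thu: 10:58–18:33 = 7 h 35 min
Fri: 06:14–17:45 = 11 h 31 min
Sat: 05:31–14:11 = 8 h 40 min
Sun: 05:48–14:10 = 8 h 22 min
Total worked: 56 h 9 min = 3369 min.
Regular 44 h 0 min = 2640 min at $34.00/h; overtime 12 h 9 min = 729 min at $51.00/h.
Pay = (2640 × $34.00 + 729 × $51.00) ÷ 60 = $2115.65.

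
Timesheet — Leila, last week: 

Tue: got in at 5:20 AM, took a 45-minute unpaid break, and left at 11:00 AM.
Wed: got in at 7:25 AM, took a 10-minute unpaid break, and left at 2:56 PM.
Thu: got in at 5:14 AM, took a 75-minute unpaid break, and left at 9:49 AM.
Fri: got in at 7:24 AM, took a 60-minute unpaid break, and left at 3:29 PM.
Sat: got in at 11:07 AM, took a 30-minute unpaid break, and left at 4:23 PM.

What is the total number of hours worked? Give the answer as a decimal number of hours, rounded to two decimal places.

Tue: 5:20 AM–11:00 AM = 5 h 40 min; less 45 min break → 4 h 55 min
Wed: 7:25 AM–2:56 PM = 7 h 31 min; less 10 min break → 7 h 21 min
Thu: 5:14 AM–9:49 AM = 4 h 35 min; less 75 min break → 3 h 20 min
Fri: 7:24 AM–3:29 PM = 8 h 5 min; less 60 min break → 7 h 5 min
Sat: 11:07 AM–4:23 PM = 5 h 16 min; less 30 min break → 4 h 46 min
Total: 4 h 55 min + 7 h 21 min + 3 h 20 min + 7 h 5 min + 4 h 46 min = 27 h 27 min.

27.45 hours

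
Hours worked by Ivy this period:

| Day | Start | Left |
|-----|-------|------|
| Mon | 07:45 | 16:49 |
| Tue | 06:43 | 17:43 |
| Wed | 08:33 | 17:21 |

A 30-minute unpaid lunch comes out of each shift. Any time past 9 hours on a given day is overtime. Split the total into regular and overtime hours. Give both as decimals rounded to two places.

Mon: 07:45–16:49 = 9 h 4 min; less 30 min break → 8 h 34 min
Tue: 06:43–17:43 = 11 h 0 min; less 30 min break → 10 h 30 min
Wed: 08:33–17:21 = 8 h 48 min; less 30 min break → 8 h 18 min
Mon reg 8 h 34 min / OT 0 h 0 min; Tue reg 9 h 0 min / OT 1 h 30 min; Wed reg 8 h 18 min / OT 0 h 0 min.
Totals: regular 25 h 52 min, overtime 1 h 30 min.

Regular 25.87 hours, overtime 1.50 hours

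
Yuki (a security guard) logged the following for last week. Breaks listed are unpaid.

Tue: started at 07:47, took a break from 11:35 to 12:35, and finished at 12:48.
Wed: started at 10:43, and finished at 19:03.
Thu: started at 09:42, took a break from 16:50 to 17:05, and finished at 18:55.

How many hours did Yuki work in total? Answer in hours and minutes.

21 h 19 min

Tue: 07:47–12:48 = 5 h 1 min; less 60 min break → 4 h 1 min
Wed: 10:43–19:03 = 8 h 20 min
Thu: 09:42–18:55 = 9 h 13 min; less 15 min break → 8 h 58 min
Total: 4 h 1 min + 8 h 20 min + 8 h 58 min = 21 h 19 min.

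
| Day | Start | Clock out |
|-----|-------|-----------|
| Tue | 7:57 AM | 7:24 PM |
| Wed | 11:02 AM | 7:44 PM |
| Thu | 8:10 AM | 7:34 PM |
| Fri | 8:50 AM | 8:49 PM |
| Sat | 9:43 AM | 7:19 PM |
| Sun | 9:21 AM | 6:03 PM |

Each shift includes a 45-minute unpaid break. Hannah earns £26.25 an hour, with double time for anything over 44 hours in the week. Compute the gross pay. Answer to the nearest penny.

£1855.00

Tue: 7:57 AM–7:24 PM = 11 h 27 min; less 45 min break → 10 h 42 min
Wed: 11:02 AM–7:44 PM = 8 h 42 min; less 45 min break → 7 h 57 min
Thu: 8:10 AM–7:34 PM = 11 h 24 min; less 45 min break → 10 h 39 min
Fri: 8:50 AM–8:49 PM = 11 h 59 min; less 45 min break → 11 h 14 min
Sat: 9:43 AM–7:19 PM = 9 h 36 min; less 45 min break → 8 h 51 min
Sun: 9:21 AM–6:03 PM = 8 h 42 min; less 45 min break → 7 h 57 min
Total worked: 57 h 20 min = 3440 min.
Regular 44 h 0 min = 2640 min at £26.25/h; overtime 13 h 20 min = 800 min at £52.50/h.
Pay = (2640 × £26.25 + 800 × £52.50) ÷ 60 = £1855.00.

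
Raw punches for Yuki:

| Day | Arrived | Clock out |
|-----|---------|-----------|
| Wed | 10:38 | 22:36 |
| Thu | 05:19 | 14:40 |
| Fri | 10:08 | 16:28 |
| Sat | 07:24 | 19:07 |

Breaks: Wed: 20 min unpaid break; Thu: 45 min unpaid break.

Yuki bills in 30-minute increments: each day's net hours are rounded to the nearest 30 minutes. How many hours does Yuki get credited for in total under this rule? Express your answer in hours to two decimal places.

38.00 hours

Wed: 10:38–22:36 = 11 h 58 min − 20 min = 11 h 38 min → rounds to 11 h 30 min
Thu: 05:19–14:40 = 9 h 21 min − 45 min = 8 h 36 min → rounds to 8 h 30 min
Fri: 10:08–16:28 = 6 h 20 min → rounds to 6 h 30 min
Sat: 07:24–19:07 = 11 h 43 min → rounds to 11 h 30 min
Total credited: 38 h 0 min.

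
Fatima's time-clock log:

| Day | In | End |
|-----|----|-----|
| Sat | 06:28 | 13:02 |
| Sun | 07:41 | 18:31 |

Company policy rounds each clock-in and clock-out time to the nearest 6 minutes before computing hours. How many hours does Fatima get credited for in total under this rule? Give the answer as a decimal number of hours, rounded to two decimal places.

Sat: in 06:28→06:30, out 13:02→13:00; 6 h 30 min
Sun: in 07:41→07:42, out 18:31→18:30; 10 h 48 min
Total credited: 17 h 18 min.

17.30 hours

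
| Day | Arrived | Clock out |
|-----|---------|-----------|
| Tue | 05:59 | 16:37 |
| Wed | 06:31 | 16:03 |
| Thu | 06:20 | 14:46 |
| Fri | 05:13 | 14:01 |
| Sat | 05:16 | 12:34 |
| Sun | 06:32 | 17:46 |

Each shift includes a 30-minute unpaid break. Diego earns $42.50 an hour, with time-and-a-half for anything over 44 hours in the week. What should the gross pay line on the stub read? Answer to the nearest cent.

Tue: 05:59–16:37 = 10 h 38 min; less 30 min break → 10 h 8 min
Wed: 06:31–16:03 = 9 h 32 min; less 30 min break → 9 h 2 min
Thu: 06:20–14:46 = 8 h 26 min; less 30 min break → 7 h 56 min
Fri: 05:13–14:01 = 8 h 48 min; less 30 min break → 8 h 18 min
Sat: 05:16–12:34 = 7 h 18 min; less 30 min break → 6 h 48 min
Sun: 06:32–17:46 = 11 h 14 min; less 30 min break → 10 h 44 min
Total worked: 52 h 56 min = 3176 min.
Regular 44 h 0 min = 2640 min at $42.50/h; overtime 8 h 56 min = 536 min at $63.75/h.
Pay = (2640 × $42.50 + 536 × $63.75) ÷ 60 = $2439.50.

$2439.50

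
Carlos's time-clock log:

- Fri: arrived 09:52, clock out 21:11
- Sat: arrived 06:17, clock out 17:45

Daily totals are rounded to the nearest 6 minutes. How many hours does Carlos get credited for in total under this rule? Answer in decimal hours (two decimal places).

Fri: 09:52–21:11 = 11 h 19 min → rounds to 11 h 18 min
Sat: 06:17–17:45 = 11 h 28 min → rounds to 11 h 30 min
Total credited: 22 h 48 min.

22.80 hours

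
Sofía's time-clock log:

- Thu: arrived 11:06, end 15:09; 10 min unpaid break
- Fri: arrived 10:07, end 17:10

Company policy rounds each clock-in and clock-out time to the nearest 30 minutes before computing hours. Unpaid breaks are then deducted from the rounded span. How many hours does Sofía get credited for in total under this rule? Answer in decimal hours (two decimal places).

Thu: in 11:06→11:00, out 15:09→15:00; 4 h 0 min − 10 min = 3 h 50 min
Fri: in 10:07→10:00, out 17:10→17:00; 7 h 0 min
Total credited: 10 h 50 min.

10.83 hours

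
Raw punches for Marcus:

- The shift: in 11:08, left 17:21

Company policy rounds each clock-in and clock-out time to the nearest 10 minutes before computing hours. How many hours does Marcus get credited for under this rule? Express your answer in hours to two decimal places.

6.17 hours

The shift: in 11:08→11:10, out 17:21→17:20; 6 h 10 min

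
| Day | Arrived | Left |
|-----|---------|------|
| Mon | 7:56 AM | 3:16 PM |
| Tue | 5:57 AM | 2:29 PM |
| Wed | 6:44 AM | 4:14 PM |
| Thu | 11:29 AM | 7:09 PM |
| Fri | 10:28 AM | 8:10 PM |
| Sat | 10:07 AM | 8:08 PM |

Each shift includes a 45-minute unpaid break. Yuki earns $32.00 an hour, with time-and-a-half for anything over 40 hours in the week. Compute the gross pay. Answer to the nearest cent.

$1676.00

Mon: 7:56 AM–3:16 PM = 7 h 20 min; less 45 min break → 6 h 35 min
Tue: 5:57 AM–2:29 PM = 8 h 32 min; less 45 min break → 7 h 47 min
Wed: 6:44 AM–4:14 PM = 9 h 30 min; less 45 min break → 8 h 45 min
Thu: 11:29 AM–7:09 PM = 7 h 40 min; less 45 min break → 6 h 55 min
Fri: 10:28 AM–8:10 PM = 9 h 42 min; less 45 min break → 8 h 57 min
Sat: 10:07 AM–8:08 PM = 10 h 1 min; less 45 min break → 9 h 16 min
Total worked: 48 h 15 min = 2895 min.
Regular 40 h 0 min = 2400 min at $32.00/h; overtime 8 h 15 min = 495 min at $48.00/h.
Pay = (2400 × $32.00 + 495 × $48.00) ÷ 60 = $1676.00.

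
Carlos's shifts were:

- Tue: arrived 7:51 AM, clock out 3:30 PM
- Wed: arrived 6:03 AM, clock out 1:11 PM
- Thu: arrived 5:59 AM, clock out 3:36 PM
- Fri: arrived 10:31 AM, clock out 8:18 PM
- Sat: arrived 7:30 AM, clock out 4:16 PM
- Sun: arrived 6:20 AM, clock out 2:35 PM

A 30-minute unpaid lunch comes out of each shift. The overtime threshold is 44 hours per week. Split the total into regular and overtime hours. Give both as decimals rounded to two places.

Tue: 7:51 AM–3:30 PM = 7 h 39 min; less 30 min break → 7 h 9 min
Wed: 6:03 AM–1:11 PM = 7 h 8 min; less 30 min break → 6 h 38 min
Thu: 5:59 AM–3:36 PM = 9 h 37 min; less 30 min break → 9 h 7 min
Fri: 10:31 AM–8:18 PM = 9 h 47 min; less 30 min break → 9 h 17 min
Sat: 7:30 AM–4:16 PM = 8 h 46 min; less 30 min break → 8 h 16 min
Sun: 6:20 AM–2:35 PM = 8 h 15 min; less 30 min break → 7 h 45 min
Total worked: 48 h 12 min = 48.20 h.
Threshold 44 h → overtime 4 h 12 min, regular 44 h 0 min.

Regular 44.00 hours, overtime 4.20 hours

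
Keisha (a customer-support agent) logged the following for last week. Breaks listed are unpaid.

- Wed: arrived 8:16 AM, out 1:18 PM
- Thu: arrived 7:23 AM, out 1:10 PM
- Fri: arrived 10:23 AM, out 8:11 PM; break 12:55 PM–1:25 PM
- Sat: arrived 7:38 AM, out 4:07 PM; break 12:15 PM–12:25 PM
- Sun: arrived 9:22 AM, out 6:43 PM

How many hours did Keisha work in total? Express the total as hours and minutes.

Wed: 8:16 AM–1:18 PM = 5 h 2 min
Thu: 7:23 AM–1:10 PM = 5 h 47 min
Fri: 10:23 AM–8:11 PM = 9 h 48 min; less 30 min break → 9 h 18 min
Sat: 7:38 AM–4:07 PM = 8 h 29 min; less 10 min break → 8 h 19 min
Sun: 9:22 AM–6:43 PM = 9 h 21 min
Total: 5 h 2 min + 5 h 47 min + 9 h 18 min + 8 h 19 min + 9 h 21 min = 37 h 47 min.

37 h 47 min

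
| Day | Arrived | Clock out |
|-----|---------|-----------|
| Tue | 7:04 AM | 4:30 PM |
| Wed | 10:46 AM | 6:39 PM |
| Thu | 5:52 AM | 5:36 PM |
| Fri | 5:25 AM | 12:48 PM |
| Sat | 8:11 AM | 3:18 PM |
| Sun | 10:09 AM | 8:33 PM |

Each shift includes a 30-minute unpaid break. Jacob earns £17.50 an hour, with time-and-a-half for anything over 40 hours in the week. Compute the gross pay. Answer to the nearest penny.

£987.44

Tue: 7:04 AM–4:30 PM = 9 h 26 min; less 30 min break → 8 h 56 min
Wed: 10:46 AM–6:39 PM = 7 h 53 min; less 30 min break → 7 h 23 min
Thu: 5:52 AM–5:36 PM = 11 h 44 min; less 30 min break → 11 h 14 min
Fri: 5:25 AM–12:48 PM = 7 h 23 min; less 30 min break → 6 h 53 min
Sat: 8:11 AM–3:18 PM = 7 h 7 min; less 30 min break → 6 h 37 min
Sun: 10:09 AM–8:33 PM = 10 h 24 min; less 30 min break → 9 h 54 min
Total worked: 50 h 57 min = 3057 min.
Regular 40 h 0 min = 2400 min at £17.50/h; overtime 10 h 57 min = 657 min at £26.25/h.
Pay = (2400 × £17.50 + 657 × £26.25) ÷ 60 = £987.44.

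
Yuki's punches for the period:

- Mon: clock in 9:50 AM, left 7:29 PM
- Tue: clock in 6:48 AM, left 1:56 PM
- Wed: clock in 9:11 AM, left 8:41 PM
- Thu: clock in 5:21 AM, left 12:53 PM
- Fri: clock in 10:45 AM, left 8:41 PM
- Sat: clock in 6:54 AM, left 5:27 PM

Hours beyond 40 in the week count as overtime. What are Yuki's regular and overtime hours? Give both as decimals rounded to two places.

Regular 40.00 hours, overtime 16.30 hours

Mon: 9:50 AM–7:29 PM = 9 h 39 min
Tue: 6:48 AM–1:56 PM = 7 h 8 min
Wed: 9:11 AM–8:41 PM = 11 h 30 min
Thu: 5:21 AM–12:53 PM = 7 h 32 min
Fri: 10:45 AM–8:41 PM = 9 h 56 min
Sat: 6:54 AM–5:27 PM = 10 h 33 min
Total worked: 56 h 18 min = 56.30 h.
Threshold 40 h → overtime 16 h 18 min, regular 40 h 0 min.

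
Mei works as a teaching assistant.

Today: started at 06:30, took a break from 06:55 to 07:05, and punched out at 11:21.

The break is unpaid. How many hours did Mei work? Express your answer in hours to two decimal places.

Today: 06:30–11:21 = 4 h 51 min; less 10 min break → 4 h 41 min

4.68 hours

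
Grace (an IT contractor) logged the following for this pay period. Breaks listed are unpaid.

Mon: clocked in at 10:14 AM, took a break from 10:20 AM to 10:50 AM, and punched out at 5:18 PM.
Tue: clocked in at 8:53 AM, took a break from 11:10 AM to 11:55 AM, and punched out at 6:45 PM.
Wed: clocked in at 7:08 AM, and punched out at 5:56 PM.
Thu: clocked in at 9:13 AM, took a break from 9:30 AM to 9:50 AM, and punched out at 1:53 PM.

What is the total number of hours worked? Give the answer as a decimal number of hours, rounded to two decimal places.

30.82 hours

Mon: 10:14 AM–5:18 PM = 7 h 4 min; less 30 min break → 6 h 34 min
Tue: 8:53 AM–6:45 PM = 9 h 52 min; less 45 min break → 9 h 7 min
Wed: 7:08 AM–5:56 PM = 10 h 48 min
Thu: 9:13 AM–1:53 PM = 4 h 40 min; less 20 min break → 4 h 20 min
Total: 6 h 34 min + 9 h 7 min + 10 h 48 min + 4 h 20 min = 30 h 49 min.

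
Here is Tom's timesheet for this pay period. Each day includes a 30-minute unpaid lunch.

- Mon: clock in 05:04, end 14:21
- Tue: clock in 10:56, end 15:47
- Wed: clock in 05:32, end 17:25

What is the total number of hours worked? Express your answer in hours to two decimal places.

Mon: 05:04–14:21 = 9 h 17 min; less 30 min break → 8 h 47 min
Tue: 10:56–15:47 = 4 h 51 min; less 30 min break → 4 h 21 min
Wed: 05:32–17:25 = 11 h 53 min; less 30 min break → 11 h 23 min
Total: 8 h 47 min + 4 h 21 min + 11 h 23 min = 24 h 31 min.

24.52 hours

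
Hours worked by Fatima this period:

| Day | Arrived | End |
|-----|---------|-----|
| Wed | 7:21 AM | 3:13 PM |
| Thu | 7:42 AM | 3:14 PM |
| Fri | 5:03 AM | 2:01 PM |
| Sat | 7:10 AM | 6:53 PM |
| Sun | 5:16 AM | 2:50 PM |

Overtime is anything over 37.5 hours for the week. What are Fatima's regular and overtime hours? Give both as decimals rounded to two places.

Regular 37.50 hours, overtime 8.15 hours

Wed: 7:21 AM–3:13 PM = 7 h 52 min
Thu: 7:42 AM–3:14 PM = 7 h 32 min
Fri: 5:03 AM–2:01 PM = 8 h 58 min
Sat: 7:10 AM–6:53 PM = 11 h 43 min
Sun: 5:16 AM–2:50 PM = 9 h 34 min
Total worked: 45 h 39 min = 45.65 h.
Threshold 37.5 h → overtime 8 h 9 min, regular 37 h 30 min.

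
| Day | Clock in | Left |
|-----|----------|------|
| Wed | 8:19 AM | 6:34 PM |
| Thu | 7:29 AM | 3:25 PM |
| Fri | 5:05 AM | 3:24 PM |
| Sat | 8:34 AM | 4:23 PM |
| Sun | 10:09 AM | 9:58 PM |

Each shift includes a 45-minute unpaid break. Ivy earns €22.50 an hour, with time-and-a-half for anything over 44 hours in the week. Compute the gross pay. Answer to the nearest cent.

€1002.94

Wed: 8:19 AM–6:34 PM = 10 h 15 min; less 45 min break → 9 h 30 min
Thu: 7:29 AM–3:25 PM = 7 h 56 min; less 45 min break → 7 h 11 min
Fri: 5:05 AM–3:24 PM = 10 h 19 min; less 45 min break → 9 h 34 min
Sat: 8:34 AM–4:23 PM = 7 h 49 min; less 45 min break → 7 h 4 min
Sun: 10:09 AM–9:58 PM = 11 h 49 min; less 45 min break → 11 h 4 min
Total worked: 44 h 23 min = 2663 min.
Regular 44 h 0 min = 2640 min at €22.50/h; overtime 0 h 23 min = 23 min at €33.75/h.
Pay = (2640 × €22.50 + 23 × €33.75) ÷ 60 = €1002.94.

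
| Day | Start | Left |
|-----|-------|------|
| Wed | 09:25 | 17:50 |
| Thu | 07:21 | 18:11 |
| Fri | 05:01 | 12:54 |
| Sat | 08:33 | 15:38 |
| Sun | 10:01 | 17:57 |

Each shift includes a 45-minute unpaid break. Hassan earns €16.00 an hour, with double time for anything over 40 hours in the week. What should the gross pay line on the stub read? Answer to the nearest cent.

€614.40

Wed: 09:25–17:50 = 8 h 25 min; less 45 min break → 7 h 40 min
Thu: 07:21–18:11 = 10 h 50 min; less 45 min break → 10 h 5 min
Fri: 05:01–12:54 = 7 h 53 min; less 45 min break → 7 h 8 min
Sat: 08:33–15:38 = 7 h 5 min; less 45 min break → 6 h 20 min
Sun: 10:01–17:57 = 7 h 56 min; less 45 min break → 7 h 11 min
Total worked: 38 h 24 min = 2304 min.
Regular 38 h 24 min = 2304 min at €16.00/h; overtime 0 h 0 min = 0 min at €32.00/h.
Pay = (2304 × €16.00 + 0 × €32.00) ÷ 60 = €614.40.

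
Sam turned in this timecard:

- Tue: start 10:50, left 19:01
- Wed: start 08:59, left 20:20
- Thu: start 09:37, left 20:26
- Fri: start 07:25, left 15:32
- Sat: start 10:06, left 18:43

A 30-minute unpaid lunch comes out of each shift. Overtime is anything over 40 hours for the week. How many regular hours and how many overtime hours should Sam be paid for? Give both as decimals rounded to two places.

Regular 40.00 hours, overtime 4.58 hours

Tue: 10:50–19:01 = 8 h 11 min; less 30 min break → 7 h 41 min
Wed: 08:59–20:20 = 11 h 21 min; less 30 min break → 10 h 51 min
Thu: 09:37–20:26 = 10 h 49 min; less 30 min break → 10 h 19 min
Fri: 07:25–15:32 = 8 h 7 min; less 30 min break → 7 h 37 min
Sat: 10:06–18:43 = 8 h 37 min; less 30 min break → 8 h 7 min
Total worked: 44 h 35 min = 44.58 h.
Threshold 40 h → overtime 4 h 35 min, regular 40 h 0 min.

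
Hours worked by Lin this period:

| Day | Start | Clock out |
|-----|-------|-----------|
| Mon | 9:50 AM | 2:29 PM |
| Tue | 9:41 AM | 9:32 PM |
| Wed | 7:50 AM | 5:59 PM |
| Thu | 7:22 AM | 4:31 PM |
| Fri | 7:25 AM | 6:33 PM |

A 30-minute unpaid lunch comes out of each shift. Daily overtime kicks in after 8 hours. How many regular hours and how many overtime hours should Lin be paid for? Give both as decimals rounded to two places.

Mon: 9:50 AM–2:29 PM = 4 h 39 min; less 30 min break → 4 h 9 min
Tue: 9:41 AM–9:32 PM = 11 h 51 min; less 30 min break → 11 h 21 min
Wed: 7:50 AM–5:59 PM = 10 h 9 min; less 30 min break → 9 h 39 min
Thu: 7:22 AM–4:31 PM = 9 h 9 min; less 30 min break → 8 h 39 min
Fri: 7:25 AM–6:33 PM = 11 h 8 min; less 30 min break → 10 h 38 min
Mon reg 4 h 9 min / OT 0 h 0 min; Tue reg 8 h 0 min / OT 3 h 21 min; Wed reg 8 h 0 min / OT 1 h 39 min; Thu reg 8 h 0 min / OT 0 h 39 min; Fri reg 8 h 0 min / OT 2 h 38 min.
Totals: regular 36 h 9 min, overtime 8 h 17 min.

Regular 36.15 hours, overtime 8.28 hours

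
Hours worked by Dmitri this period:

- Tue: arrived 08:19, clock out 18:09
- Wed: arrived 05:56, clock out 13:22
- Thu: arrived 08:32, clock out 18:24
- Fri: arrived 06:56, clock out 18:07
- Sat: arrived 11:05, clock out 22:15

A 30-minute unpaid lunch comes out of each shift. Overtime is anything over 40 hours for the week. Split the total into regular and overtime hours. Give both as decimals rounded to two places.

Tue: 08:19–18:09 = 9 h 50 min; less 30 min break → 9 h 20 min
Wed: 05:56–13:22 = 7 h 26 min; less 30 min break → 6 h 56 min
Thu: 08:32–18:24 = 9 h 52 min; less 30 min break → 9 h 22 min
Fri: 06:56–18:07 = 11 h 11 min; less 30 min break → 10 h 41 min
Sat: 11:05–22:15 = 11 h 10 min; less 30 min break → 10 h 40 min
Total worked: 46 h 59 min = 46.98 h.
Threshold 40 h → overtime 6 h 59 min, regular 40 h 0 min.

Regular 40.00 hours, overtime 6.98 hours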